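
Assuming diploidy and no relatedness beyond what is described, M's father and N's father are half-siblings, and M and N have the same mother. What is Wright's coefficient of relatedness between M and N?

Wright's path rule: contributions from independent ancestry routes add.
M and N are related in two ways: half first cousins through their fathers (r = 1/16) and half-sibs through their shared mother (r = 1/4).
r = 1/16 + 1/4 = 5/16 = 0.3125.

0.3125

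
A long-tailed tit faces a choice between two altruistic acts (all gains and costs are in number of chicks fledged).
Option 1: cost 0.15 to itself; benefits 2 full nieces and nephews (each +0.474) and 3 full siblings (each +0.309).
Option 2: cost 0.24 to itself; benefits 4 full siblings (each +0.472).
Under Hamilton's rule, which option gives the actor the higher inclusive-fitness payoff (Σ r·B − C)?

Option 2

Option 1: r to a full niece or nephew = 0.25.
Option 1: r to a full sibling = 0.5.
Option 1: Σ r·B − C = (2·0.25·0.474 + 3·0.5·0.309) − 0.15 = 0.5505.
Option 2: r to a full sibling = 0.5.
Option 2: Σ r·B − C = (4·0.5·0.472) − 0.24 = 0.704.
Option 2 has the higher net inclusive-fitness payoff.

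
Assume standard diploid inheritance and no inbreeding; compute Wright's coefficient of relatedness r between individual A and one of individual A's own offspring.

Each parent–offspring link contributes a factor of 1/2, and independent paths through distinct common ancestors add.
One parent–offspring link: r = (1/2)^1 = 1/2.

0.5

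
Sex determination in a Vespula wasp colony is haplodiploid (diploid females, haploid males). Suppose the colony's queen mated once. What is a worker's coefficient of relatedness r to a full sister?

0.75

Haplodiploid full sisters inherit their father's entire haploid genome identically (contributing 1/2) and on average half of their mother's contribution (1/2 · 1/2 = 1/4); r = 1/2 + 1/4 = 3/4.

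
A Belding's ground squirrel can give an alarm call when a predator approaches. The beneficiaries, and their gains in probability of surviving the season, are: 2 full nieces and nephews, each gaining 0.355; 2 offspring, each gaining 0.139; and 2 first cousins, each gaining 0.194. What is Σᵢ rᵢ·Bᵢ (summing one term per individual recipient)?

0.365

r to a full niece or nephew = 1/4 (full aunt/uncle↔niece/nephew: two paths of length 3 through the shared grandparent pair: r = 2·(1/2)^3 = 1/4).
r to an offspring = 1/2 (one parent–offspring link: r = (1/2)^1 = 1/2).
r to a first cousin = 1/8 (first cousins share one grandparent pair — two paths of length 4: r = 2·(1/2)^4 = 1/8).
Summing one r·B term per recipient: 2·0.25·0.355 + 2·0.5·0.139 + 2·0.125·0.194 = 0.365.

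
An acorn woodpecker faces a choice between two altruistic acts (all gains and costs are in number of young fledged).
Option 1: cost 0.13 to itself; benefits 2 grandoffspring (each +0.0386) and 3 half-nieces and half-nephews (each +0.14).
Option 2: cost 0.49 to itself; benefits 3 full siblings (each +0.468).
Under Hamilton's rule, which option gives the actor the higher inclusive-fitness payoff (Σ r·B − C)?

Option 1: r to a grandoffspring = 0.25.
Option 1: r to a half-niece or half-nephew = 0.125.
Option 1: Σ r·B − C = (2·0.25·0.0386 + 3·0.125·0.14) − 0.13 = -0.0582.
Option 2: r to a full sibling = 0.5.
Option 2: Σ r·B − C = (3·0.5·0.468) − 0.49 = 0.212.
Option 2 has the higher net inclusive-fitness payoff.

Option 2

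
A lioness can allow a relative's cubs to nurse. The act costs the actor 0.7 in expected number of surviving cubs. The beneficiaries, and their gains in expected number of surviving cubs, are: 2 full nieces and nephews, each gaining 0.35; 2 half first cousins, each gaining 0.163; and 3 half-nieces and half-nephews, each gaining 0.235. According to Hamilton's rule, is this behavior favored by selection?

Hamilton's rule: the trait is favored when the sum of r·B over every recipient exceeds the actor's cost C.
r to a full niece or nephew = 0.25 (full aunt/uncle↔niece/nephew: two paths of length 3 through the shared grandparent pair: r = 2·(1/2)^3 = 1/4).
r to a half first cousin = 1/16 (half first cousins share one grandparent — one path of length 4: r = (1/2)^4 = 1/16).
r to a half-niece or half-nephew = 0.125 (half-aunt/uncle↔niece/nephew: one path of length 3: r = (1/2)^3 = 1/8).
Summing one r·B term per recipient: 2·0.25·0.35 + 2·0.0625·0.163 + 3·0.125·0.235 = 0.2835.
0.2835 < 0.7: the indirect benefit is less than the cost.

No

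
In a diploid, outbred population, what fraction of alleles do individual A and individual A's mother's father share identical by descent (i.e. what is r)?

Each parent–offspring link contributes a factor of 1/2, and independent paths through distinct common ancestors add.
Two parent–offspring links: r = (1/2)^2 = 1/4.

0.25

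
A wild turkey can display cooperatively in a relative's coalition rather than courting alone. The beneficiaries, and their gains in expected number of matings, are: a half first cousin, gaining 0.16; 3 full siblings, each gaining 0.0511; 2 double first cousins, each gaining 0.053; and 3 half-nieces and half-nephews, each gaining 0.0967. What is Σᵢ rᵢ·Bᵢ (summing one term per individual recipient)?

0.1494125

r to a half first cousin = 1/16 (half first cousins share one grandparent — one path of length 4: r = (1/2)^4 = 1/16).
r to a full sibling = 1/2 (full sibs share both parents — two paths of length 2: r = 2·(1/2)^2 = 1/2).
r to a double first cousin = 0.25 (double first cousins share both grandparent pairs — four paths of length 4: r = 4·(1/2)^4 = 1/4).
r to a half-niece or half-nephew = 0.125 (half-aunt/uncle↔niece/nephew: one path of length 3: r = (1/2)^3 = 1/8).
Summing one r·B term per recipient: 1·0.0625·0.16 + 3·0.5·0.0511 + 2·0.25·0.053 + 3·0.125·0.0967 = 0.1494125.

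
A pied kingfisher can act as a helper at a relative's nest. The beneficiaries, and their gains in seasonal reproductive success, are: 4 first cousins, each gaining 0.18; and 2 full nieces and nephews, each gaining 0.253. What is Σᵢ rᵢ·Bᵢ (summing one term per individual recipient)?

r to a first cousin = 1/8 (first cousins share one grandparent pair — two paths of length 4: r = 2·(1/2)^4 = 1/8).
r to a full niece or nephew = 0.25 (full aunt/uncle↔niece/nephew: two paths of length 3 through the shared grandparent pair: r = 2·(1/2)^3 = 1/4).
Summing one r·B term per recipient: 4·0.125·0.18 + 2·0.25·0.253 = 0.2165.

0.2165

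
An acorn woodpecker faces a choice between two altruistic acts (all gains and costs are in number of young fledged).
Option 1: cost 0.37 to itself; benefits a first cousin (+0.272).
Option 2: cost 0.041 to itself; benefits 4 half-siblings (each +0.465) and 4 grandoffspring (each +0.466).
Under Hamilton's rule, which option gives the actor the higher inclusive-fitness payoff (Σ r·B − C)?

Option 2

Option 1: r to a first cousin = 0.125.
Option 1: Σ r·B − C = (1·0.125·0.272) − 0.37 = -0.336.
Option 2: r to a half-sibling = 0.25.
Option 2: r to a grandoffspring = 0.25.
Option 2: Σ r·B − C = (4·0.25·0.465 + 4·0.25·0.466) − 0.041 = 0.89.
Option 2 has the higher net inclusive-fitness payoff.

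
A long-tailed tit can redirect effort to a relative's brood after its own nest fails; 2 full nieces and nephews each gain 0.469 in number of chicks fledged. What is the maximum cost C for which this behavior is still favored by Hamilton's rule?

r to a full niece or nephew = 1/4 (full aunt/uncle↔niece/nephew: two paths of length 3 through the shared grandparent pair: r = 2·(1/2)^3 = 1/4).
Hamilton's rule: n·r·B > C, so the trait is favored while C < n·r·B = 2·0.25·0.469 = 0.2345.

0.2345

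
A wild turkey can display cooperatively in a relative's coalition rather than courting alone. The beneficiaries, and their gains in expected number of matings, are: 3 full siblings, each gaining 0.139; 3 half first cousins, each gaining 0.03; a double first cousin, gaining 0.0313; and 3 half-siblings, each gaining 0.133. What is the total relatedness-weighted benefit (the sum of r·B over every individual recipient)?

r to a full sibling = 1/2 (full sibs share both parents — two paths of length 2: r = 2·(1/2)^2 = 1/2).
r to a half first cousin = 1/16 (half first cousins share one grandparent — one path of length 4: r = (1/2)^4 = 1/16).
r to a double first cousin = 1/4 (double first cousins share both grandparent pairs — four paths of length 4: r = 4·(1/2)^4 = 1/4).
r to a half-sibling = 1/4 (half-sibs share one parent — one path of length 2: r = (1/2)^2 = 1/4).
Summing one r·B term per recipient: 3·0.5·0.139 + 3·0.0625·0.03 + 1·0.25·0.0313 + 3·0.25·0.133 = 0.3217.

0.3217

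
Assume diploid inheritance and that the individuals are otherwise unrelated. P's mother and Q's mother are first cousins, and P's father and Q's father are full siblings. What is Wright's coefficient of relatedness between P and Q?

0.15625

With two independent routes of shared ancestry, r is the sum of the two contributions.
P and Q are related in two ways: second cousins through their mothers (r = 1/32) and first cousins through their fathers (r = 1/8).
r = 1/32 + 1/8 = 0.15625.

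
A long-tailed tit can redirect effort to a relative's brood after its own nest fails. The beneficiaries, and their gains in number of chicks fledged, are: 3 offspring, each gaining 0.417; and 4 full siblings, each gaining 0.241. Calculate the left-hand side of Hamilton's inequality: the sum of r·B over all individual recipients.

r to an offspring = 1/2 (one parent–offspring link: r = (1/2)^1 = 1/2).
r to a full sibling = 1/2 (full sibs share both parents — two paths of length 2: r = 2·(1/2)^2 = 1/2).
Summing one r·B term per recipient: 3·0.5·0.417 + 4·0.5·0.241 = 1.1075.

1.1075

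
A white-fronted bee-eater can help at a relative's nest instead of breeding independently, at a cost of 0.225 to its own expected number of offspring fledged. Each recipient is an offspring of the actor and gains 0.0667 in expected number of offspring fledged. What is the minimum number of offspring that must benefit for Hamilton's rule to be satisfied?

7

r to an offspring = 0.5 (one parent–offspring link: r = (1/2)^1 = 1/2).
Hamilton's rule: n·r·B > C  ⇒  n > C/(r·B) = 0.225/(0.5·0.0667) = 6.747.
The smallest integer exceeding 6.747 is 7.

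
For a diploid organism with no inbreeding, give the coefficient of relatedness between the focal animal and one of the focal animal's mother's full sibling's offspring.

Each parent–offspring link contributes a factor of 1/2, and independent paths through distinct common ancestors add.
First cousins share one grandparent pair — two paths of length 4: r = 2·(1/2)^4 = 1/8.

0.125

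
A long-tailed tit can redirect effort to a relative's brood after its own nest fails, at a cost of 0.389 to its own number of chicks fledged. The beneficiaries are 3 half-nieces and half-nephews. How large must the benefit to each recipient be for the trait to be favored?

r to a half-niece or half-nephew = 1/8 (half-aunt/uncle↔niece/nephew: one path of length 3: r = (1/2)^3 = 1/8).
Hamilton's rule with n recipients of equal r: n·r·B > C, so B > C/(n·r) = 0.389/(3·0.125) = 1.0373.

1.0373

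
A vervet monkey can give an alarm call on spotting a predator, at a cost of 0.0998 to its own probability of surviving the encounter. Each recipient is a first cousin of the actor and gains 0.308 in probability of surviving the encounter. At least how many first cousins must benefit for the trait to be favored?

3

r to a first cousin = 0.125 (first cousins share one grandparent pair — two paths of length 4: r = 2·(1/2)^4 = 1/8).
Hamilton's rule: n·r·B > C  ⇒  n > C/(r·B) = 0.0998/(0.125·0.308) = 2.592.
The smallest integer exceeding 2.592 is 3.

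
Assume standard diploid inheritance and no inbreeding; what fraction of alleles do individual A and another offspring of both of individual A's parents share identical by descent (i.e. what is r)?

Each parent–offspring link contributes a factor of 1/2, and independent paths through distinct common ancestors add.
Full sibs share both parents — two paths of length 2: r = 2·(1/2)^2 = 1/2.

0.5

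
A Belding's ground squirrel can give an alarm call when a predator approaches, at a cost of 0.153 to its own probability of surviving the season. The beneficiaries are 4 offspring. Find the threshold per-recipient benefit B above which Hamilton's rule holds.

0.0765

r to an offspring = 1/2 (one parent–offspring link: r = (1/2)^1 = 1/2).
Hamilton's rule with n recipients of equal r: n·r·B > C, so B > C/(n·r) = 0.153/(4·0.5) = 0.0765.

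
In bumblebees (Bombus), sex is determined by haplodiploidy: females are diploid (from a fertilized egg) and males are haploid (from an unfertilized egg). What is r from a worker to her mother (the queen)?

0.5

One meiotic link between diploid queen and diploid daughter: r = 1/2.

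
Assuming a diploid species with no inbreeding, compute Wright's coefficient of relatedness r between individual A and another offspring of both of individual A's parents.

Each parent–offspring link contributes a factor of 1/2, and independent paths through distinct common ancestors add.
Full sibs share both parents — two paths of length 2: r = 2·(1/2)^2 = 1/2.

0.5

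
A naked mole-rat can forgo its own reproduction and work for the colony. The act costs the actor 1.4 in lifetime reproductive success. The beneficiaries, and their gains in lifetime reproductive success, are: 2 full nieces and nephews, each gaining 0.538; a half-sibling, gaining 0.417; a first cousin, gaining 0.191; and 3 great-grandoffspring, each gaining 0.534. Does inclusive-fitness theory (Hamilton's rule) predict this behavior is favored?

No

Hamilton's rule: the trait is favored when the sum of r·B over every recipient exceeds the actor's cost C.
r to a full niece or nephew = 0.25 (full aunt/uncle↔niece/nephew: two paths of length 3 through the shared grandparent pair: r = 2·(1/2)^3 = 1/4).
r to a half-sibling = 0.25 (half-sibs share one parent — one path of length 2: r = (1/2)^2 = 1/4).
r to a first cousin = 1/8 (first cousins share one grandparent pair — two paths of length 4: r = 2·(1/2)^4 = 1/8).
r to a great-grandoffspring = 0.125 (three parent–offspring links: r = (1/2)^3 = 1/8).
Summing one r·B term per recipient: 2·0.25·0.538 + 1·0.25·0.417 + 1·0.125·0.191 + 3·0.125·0.534 = 0.597375.
0.597375 < 1.4: the indirect benefit is less than the cost.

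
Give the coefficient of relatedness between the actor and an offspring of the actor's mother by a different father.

Each parent–offspring link contributes a factor of 1/2, and independent paths through distinct common ancestors add.
Half-sibs share one parent — one path of length 2: r = (1/2)^2 = 1/4.

0.25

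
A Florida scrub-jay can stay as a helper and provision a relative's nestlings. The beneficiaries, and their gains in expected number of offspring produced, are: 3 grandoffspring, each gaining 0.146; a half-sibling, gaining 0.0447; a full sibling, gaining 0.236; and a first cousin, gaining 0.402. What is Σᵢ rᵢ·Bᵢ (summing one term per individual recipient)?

r to a grandoffspring = 1/4 (two parent–offspring links: r = (1/2)^2 = 1/4).
r to a half-sibling = 0.25 (half-sibs share one parent — one path of length 2: r = (1/2)^2 = 1/4).
r to a full sibling = 1/2 (full sibs share both parents — two paths of length 2: r = 2·(1/2)^2 = 1/2).
r to a first cousin = 1/8 (first cousins share one grandparent pair — two paths of length 4: r = 2·(1/2)^4 = 1/8).
Summing one r·B term per recipient: 3·0.25·0.146 + 1·0.25·0.0447 + 1·0.5·0.236 + 1·0.125·0.402 = 0.288925.

0.288925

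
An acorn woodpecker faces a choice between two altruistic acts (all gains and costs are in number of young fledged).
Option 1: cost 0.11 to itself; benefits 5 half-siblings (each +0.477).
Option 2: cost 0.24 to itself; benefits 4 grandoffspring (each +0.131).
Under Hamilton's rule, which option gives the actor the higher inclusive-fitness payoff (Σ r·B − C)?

Option 1: r to a half-sibling = 0.25.
Option 1: Σ r·B − C = (5·0.25·0.477) − 0.11 = 0.48625.
Option 2: r to a grandoffspring = 0.25.
Option 2: Σ r·B − C = (4·0.25·0.131) − 0.24 = -0.109.
Option 1 has the higher net inclusive-fitness payoff.

Option 1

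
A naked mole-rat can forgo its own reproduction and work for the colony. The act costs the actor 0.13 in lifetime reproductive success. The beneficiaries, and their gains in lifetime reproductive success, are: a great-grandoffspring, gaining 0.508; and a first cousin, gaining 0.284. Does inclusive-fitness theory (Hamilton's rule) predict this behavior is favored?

No

Hamilton's rule: the trait is favored when the sum of r·B over every recipient exceeds the actor's cost C.
r to a great-grandoffspring = 0.125 (three parent–offspring links: r = (1/2)^3 = 1/8).
r to a first cousin = 0.125 (first cousins share one grandparent pair — two paths of length 4: r = 2·(1/2)^4 = 1/8).
Summing one r·B term per recipient: 1·0.125·0.508 + 1·0.125·0.284 = 0.099.
0.099 < 0.13: the indirect benefit is less than the cost.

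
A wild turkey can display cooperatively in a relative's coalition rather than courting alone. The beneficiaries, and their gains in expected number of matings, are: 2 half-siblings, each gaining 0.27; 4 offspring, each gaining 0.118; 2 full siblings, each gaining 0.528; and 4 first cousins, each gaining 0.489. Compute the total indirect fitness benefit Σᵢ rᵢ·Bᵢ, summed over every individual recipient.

1.1435

r to a half-sibling = 0.25 (half-sibs share one parent — one path of length 2: r = (1/2)^2 = 1/4).
r to an offspring = 0.5 (one parent–offspring link: r = (1/2)^1 = 1/2).
r to a full sibling = 1/2 (full sibs share both parents — two paths of length 2: r = 2·(1/2)^2 = 1/2).
r to a first cousin = 0.125 (first cousins share one grandparent pair — two paths of length 4: r = 2·(1/2)^4 = 1/8).
Summing one r·B term per recipient: 2·0.25·0.27 + 4·0.5·0.118 + 2·0.5·0.528 + 4·0.125·0.489 = 1.1435.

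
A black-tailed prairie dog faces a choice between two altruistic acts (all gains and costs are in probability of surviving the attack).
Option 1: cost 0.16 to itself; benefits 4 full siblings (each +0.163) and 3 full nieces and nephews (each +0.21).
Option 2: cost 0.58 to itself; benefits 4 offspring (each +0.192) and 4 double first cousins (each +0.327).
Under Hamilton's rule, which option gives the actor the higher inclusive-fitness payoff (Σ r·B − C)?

Option 1

Option 1: r to a full sibling = 0.5.
Option 1: r to a full niece or nephew = 0.25.
Option 1: Σ r·B − C = (4·0.5·0.163 + 3·0.25·0.21) − 0.16 = 0.3235.
Option 2: r to an offspring = 0.5.
Option 2: r to a double first cousin = 0.25.
Option 2: Σ r·B − C = (4·0.5·0.192 + 4·0.25·0.327) − 0.58 = 0.131.
Option 1 has the higher net inclusive-fitness payoff.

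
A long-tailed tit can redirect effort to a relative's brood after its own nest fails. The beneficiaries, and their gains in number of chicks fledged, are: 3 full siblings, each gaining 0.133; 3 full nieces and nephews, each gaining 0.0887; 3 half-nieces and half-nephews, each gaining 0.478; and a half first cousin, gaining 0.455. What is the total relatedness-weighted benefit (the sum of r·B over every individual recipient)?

0.4737125

r to a full sibling = 0.5 (full sibs share both parents — two paths of length 2: r = 2·(1/2)^2 = 1/2).
r to a full niece or nephew = 0.25 (full aunt/uncle↔niece/nephew: two paths of length 3 through the shared grandparent pair: r = 2·(1/2)^3 = 1/4).
r to a half-niece or half-nephew = 1/8 (half-aunt/uncle↔niece/nephew: one path of length 3: r = (1/2)^3 = 1/8).
r to a half first cousin = 1/16 (half first cousins share one grandparent — one path of length 4: r = (1/2)^4 = 1/16).
Summing one r·B term per recipient: 3·0.5·0.133 + 3·0.25·0.0887 + 3·0.125·0.478 + 1·0.0625·0.455 = 0.4737125.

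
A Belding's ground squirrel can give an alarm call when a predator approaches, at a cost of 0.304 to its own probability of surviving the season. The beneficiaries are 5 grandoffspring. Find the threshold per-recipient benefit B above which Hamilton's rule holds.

r to a grandoffspring = 1/4 (two parent–offspring links: r = (1/2)^2 = 1/4).
Hamilton's rule with n recipients of equal r: n·r·B > C, so B > C/(n·r) = 0.304/(5·0.25) = 0.2432.

0.2432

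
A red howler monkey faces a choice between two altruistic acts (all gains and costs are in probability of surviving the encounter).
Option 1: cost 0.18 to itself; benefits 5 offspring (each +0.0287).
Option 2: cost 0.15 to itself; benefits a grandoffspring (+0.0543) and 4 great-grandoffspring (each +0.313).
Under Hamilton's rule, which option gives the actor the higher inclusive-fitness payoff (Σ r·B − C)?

Option 1: r to an offspring = 0.5.
Option 1: Σ r·B − C = (5·0.5·0.0287) − 0.18 = -0.10825.
Option 2: r to a grandoffspring = 0.25.
Option 2: r to a great-grandoffspring = 0.125.
Option 2: Σ r·B − C = (1·0.25·0.0543 + 4·0.125·0.313) − 0.15 = 0.020075.
Option 2 has the higher net inclusive-fitness payoff.

Option 2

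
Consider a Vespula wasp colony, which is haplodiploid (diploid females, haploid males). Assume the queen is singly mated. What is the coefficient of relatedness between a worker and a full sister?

Haplodiploid full sisters inherit their father's entire haploid genome identically (contributing 1/2) and on average half of their mother's contribution (1/2 · 1/2 = 1/4); r = 1/2 + 1/4 = 3/4.

0.75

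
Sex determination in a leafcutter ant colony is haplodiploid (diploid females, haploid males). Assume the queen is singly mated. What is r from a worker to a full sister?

0.75

Haplodiploid full sisters inherit their father's entire haploid genome identically (contributing 1/2) and on average half of their mother's contribution (1/2 · 1/2 = 1/4); r = 1/2 + 1/4 = 3/4.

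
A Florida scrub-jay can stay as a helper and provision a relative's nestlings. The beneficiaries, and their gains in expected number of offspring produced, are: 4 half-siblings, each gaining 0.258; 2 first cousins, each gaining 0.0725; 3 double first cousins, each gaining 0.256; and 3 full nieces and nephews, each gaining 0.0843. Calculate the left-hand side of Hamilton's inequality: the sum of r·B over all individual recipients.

r to a half-sibling = 0.25 (half-sibs share one parent — one path of length 2: r = (1/2)^2 = 1/4).
r to a first cousin = 1/8 (first cousins share one grandparent pair — two paths of length 4: r = 2·(1/2)^4 = 1/8).
r to a double first cousin = 1/4 (double first cousins share both grandparent pairs — four paths of length 4: r = 4·(1/2)^4 = 1/4).
r to a full niece or nephew = 1/4 (full aunt/uncle↔niece/nephew: two paths of length 3 through the shared grandparent pair: r = 2·(1/2)^3 = 1/4).
Summing one r·B term per recipient: 4·0.25·0.258 + 2·0.125·0.0725 + 3·0.25·0.256 + 3·0.25·0.0843 = 0.53135.

0.53135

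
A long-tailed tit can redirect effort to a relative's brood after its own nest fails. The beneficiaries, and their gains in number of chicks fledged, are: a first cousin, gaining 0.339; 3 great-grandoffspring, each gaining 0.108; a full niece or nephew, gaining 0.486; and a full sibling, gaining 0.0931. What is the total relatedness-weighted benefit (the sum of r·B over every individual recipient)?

r to a first cousin = 1/8 (first cousins share one grandparent pair — two paths of length 4: r = 2·(1/2)^4 = 1/8).
r to a great-grandoffspring = 0.125 (three parent–offspring links: r = (1/2)^3 = 1/8).
r to a full niece or nephew = 0.25 (full aunt/uncle↔niece/nephew: two paths of length 3 through the shared grandparent pair: r = 2·(1/2)^3 = 1/4).
r to a full sibling = 0.5 (full sibs share both parents — two paths of length 2: r = 2·(1/2)^2 = 1/2).
Summing one r·B term per recipient: 1·0.125·0.339 + 3·0.125·0.108 + 1·0.25·0.486 + 1·0.5·0.0931 = 0.250925.

0.250925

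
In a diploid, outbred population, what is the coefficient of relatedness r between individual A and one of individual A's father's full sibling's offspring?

0.125

Each parent–offspring link contributes a factor of 1/2, and independent paths through distinct common ancestors add.
First cousins share one grandparent pair — two paths of length 4: r = 2·(1/2)^4 = 1/8.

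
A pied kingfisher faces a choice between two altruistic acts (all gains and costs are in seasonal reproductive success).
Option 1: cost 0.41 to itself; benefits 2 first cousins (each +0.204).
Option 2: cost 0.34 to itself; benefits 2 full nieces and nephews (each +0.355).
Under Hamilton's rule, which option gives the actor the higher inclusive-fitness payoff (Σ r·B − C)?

Option 1: r to a first cousin = 0.125.
Option 1: Σ r·B − C = (2·0.125·0.204) − 0.41 = -0.359.
Option 2: r to a full niece or nephew = 0.25.
Option 2: Σ r·B − C = (2·0.25·0.355) − 0.34 = -0.1625.
Option 2 has the higher net inclusive-fitness payoff.

Option 2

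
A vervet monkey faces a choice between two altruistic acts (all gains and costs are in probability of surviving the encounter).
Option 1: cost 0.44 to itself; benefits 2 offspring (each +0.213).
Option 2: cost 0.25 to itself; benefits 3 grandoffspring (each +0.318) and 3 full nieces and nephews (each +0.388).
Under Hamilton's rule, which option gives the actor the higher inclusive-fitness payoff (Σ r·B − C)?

Option 2

Option 1: r to an offspring = 0.5.
Option 1: Σ r·B − C = (2·0.5·0.213) − 0.44 = -0.227.
Option 2: r to a grandoffspring = 0.25.
Option 2: r to a full niece or nephew = 0.25.
Option 2: Σ r·B − C = (3·0.25·0.318 + 3·0.25·0.388) − 0.25 = 0.2795.
Option 2 has the higher net inclusive-fitness payoff.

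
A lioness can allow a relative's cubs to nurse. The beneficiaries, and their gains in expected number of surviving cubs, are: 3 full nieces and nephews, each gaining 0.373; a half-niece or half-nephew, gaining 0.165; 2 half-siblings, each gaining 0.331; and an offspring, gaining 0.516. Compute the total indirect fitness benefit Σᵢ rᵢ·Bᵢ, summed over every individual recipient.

r to a full niece or nephew = 0.25 (full aunt/uncle↔niece/nephew: two paths of length 3 through the shared grandparent pair: r = 2·(1/2)^3 = 1/4).
r to a half-niece or half-nephew = 1/8 (half-aunt/uncle↔niece/nephew: one path of length 3: r = (1/2)^3 = 1/8).
r to a half-sibling = 1/4 (half-sibs share one parent — one path of length 2: r = (1/2)^2 = 1/4).
r to an offspring = 1/2 (one parent–offspring link: r = (1/2)^1 = 1/2).
Summing one r·B term per recipient: 3·0.25·0.373 + 1·0.125·0.165 + 2·0.25·0.331 + 1·0.5·0.516 = 0.723875.

0.723875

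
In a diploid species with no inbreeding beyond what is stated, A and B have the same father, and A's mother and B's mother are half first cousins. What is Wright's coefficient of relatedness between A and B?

Independent pedigree routes through distinct common ancestors add.
A and B are related in two ways: half-sibs through their shared father (r = 1/4) and half second cousins through their mothers (r = 1/64).
r = 1/4 + 1/64 = 0.265625.

0.265625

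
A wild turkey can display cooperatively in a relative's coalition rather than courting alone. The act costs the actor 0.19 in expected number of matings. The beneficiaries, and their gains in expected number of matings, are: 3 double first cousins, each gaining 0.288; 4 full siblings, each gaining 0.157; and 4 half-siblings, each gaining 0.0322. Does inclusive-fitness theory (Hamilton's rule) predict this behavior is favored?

Yes

Hamilton's rule: the trait is favored when the sum of r·B over every recipient exceeds the actor's cost C.
r to a double first cousin = 0.25 (double first cousins share both grandparent pairs — four paths of length 4: r = 4·(1/2)^4 = 1/4).
r to a full sibling = 0.5 (full sibs share both parents — two paths of length 2: r = 2·(1/2)^2 = 1/2).
r to a half-sibling = 1/4 (half-sibs share one parent — one path of length 2: r = (1/2)^2 = 1/4).
Summing one r·B term per recipient: 3·0.25·0.288 + 4·0.5·0.157 + 4·0.25·0.0322 = 0.5622.
0.5622 > 0.19: the indirect benefit exceeds the cost.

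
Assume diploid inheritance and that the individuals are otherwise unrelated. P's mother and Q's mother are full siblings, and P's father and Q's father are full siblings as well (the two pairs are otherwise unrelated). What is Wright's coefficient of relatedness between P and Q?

0.25

Independent pedigree routes through distinct common ancestors add.
P and Q are related in two ways: first cousins through their mothers (r = 1/8) and first cousins through their fathers (r = 1/8) — i.e. double first cousins.
r = 1/8 + 1/8 = 1/4 = 0.25.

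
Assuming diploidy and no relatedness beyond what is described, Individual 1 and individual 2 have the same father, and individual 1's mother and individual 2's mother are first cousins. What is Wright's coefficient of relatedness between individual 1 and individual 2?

With two independent routes of shared ancestry, r is the sum of the two contributions.
Individual 1 and individual 2 are related in two ways: half-sibs through their shared father (r = 1/4) and second cousins through their mothers (r = 1/32).
r = 1/4 + 1/32 = 9/32 = 0.28125.

0.28125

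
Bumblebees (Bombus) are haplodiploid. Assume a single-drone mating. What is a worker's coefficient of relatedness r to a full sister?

0.75

Haplodiploid full sisters inherit their father's entire haploid genome identically (contributing 1/2) and on average half of their mother's contribution (1/2 · 1/2 = 1/4); r = 1/2 + 1/4 = 3/4.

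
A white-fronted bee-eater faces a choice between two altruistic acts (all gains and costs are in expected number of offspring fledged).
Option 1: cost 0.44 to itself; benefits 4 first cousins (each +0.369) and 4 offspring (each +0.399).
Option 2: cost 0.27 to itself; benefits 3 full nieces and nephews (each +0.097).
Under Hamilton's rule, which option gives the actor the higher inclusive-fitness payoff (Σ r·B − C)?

Option 1: r to a first cousin = 0.125.
Option 1: r to an offspring = 0.5.
Option 1: Σ r·B − C = (4·0.125·0.369 + 4·0.5·0.399) − 0.44 = 0.5425.
Option 2: r to a full niece or nephew = 0.25.
Option 2: Σ r·B − C = (3·0.25·0.097) − 0.27 = -0.19725.
Option 1 has the higher net inclusive-fitness payoff.

Option 1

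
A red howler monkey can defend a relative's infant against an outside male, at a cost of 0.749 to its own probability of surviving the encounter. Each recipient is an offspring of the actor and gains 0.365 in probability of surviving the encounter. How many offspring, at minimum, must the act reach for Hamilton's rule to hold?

r to an offspring = 0.5 (one parent–offspring link: r = (1/2)^1 = 1/2).
Hamilton's rule: n·r·B > C  ⇒  n > C/(r·B) = 0.749/(0.5·0.365) = 4.104.
The smallest integer exceeding 4.104 is 5.

5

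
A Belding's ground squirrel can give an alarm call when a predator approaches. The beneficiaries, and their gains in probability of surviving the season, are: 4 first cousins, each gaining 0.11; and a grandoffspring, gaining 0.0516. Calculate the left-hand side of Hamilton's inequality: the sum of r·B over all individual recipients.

0.0679

r to a first cousin = 1/8 (first cousins share one grandparent pair — two paths of length 4: r = 2·(1/2)^4 = 1/8).
r to a grandoffspring = 1/4 (two parent–offspring links: r = (1/2)^2 = 1/4).
Summing one r·B term per recipient: 4·0.125·0.11 + 1·0.25·0.0516 = 0.0679.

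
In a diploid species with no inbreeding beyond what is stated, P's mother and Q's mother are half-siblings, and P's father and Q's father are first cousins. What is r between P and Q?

0.09375

Independent pedigree routes through distinct common ancestors add.
P and Q are related in two ways: half first cousins through their mothers (r = 1/16) and second cousins through their fathers (r = 1/32).
r = 1/16 + 1/32 = 3/32 = 0.09375.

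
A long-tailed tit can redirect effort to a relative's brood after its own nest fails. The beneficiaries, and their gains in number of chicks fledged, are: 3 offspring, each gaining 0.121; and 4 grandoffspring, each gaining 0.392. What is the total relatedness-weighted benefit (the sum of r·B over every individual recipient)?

r to an offspring = 0.5 (one parent–offspring link: r = (1/2)^1 = 1/2).
r to a grandoffspring = 1/4 (two parent–offspring links: r = (1/2)^2 = 1/4).
Summing one r·B term per recipient: 3·0.5·0.121 + 4·0.25·0.392 = 0.5735.

0.5735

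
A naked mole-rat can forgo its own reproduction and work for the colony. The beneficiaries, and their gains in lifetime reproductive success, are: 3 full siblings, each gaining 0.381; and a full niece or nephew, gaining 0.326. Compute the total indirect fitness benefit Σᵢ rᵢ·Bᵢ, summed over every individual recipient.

0.653

r to a full sibling = 1/2 (full sibs share both parents — two paths of length 2: r = 2·(1/2)^2 = 1/2).
r to a full niece or nephew = 0.25 (full aunt/uncle↔niece/nephew: two paths of length 3 through the shared grandparent pair: r = 2·(1/2)^3 = 1/4).
Summing one r·B term per recipient: 3·0.5·0.381 + 1·0.25·0.326 = 0.653.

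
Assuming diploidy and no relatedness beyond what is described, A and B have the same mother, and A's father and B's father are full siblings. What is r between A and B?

0.375

Wright's path rule: contributions from independent ancestry routes add.
A and B are related in two ways: half-sibs through their shared mother (r = 1/4) and first cousins through their fathers (r = 1/8).
r = 1/4 + 1/8 = 0.375.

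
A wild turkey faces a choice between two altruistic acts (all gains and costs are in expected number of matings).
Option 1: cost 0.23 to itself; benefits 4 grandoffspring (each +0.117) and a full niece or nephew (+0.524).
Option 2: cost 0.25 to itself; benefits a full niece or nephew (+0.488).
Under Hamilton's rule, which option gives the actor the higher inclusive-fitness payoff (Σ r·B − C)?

Option 1

Option 1: r to a grandoffspring = 0.25.
Option 1: r to a full niece or nephew = 0.25.
Option 1: Σ r·B − C = (4·0.25·0.117 + 1·0.25·0.524) − 0.23 = 0.018.
Option 2: r to a full niece or nephew = 0.25.
Option 2: Σ r·B − C = (1·0.25·0.488) − 0.25 = -0.128.
Option 1 has the higher net inclusive-fitness payoff.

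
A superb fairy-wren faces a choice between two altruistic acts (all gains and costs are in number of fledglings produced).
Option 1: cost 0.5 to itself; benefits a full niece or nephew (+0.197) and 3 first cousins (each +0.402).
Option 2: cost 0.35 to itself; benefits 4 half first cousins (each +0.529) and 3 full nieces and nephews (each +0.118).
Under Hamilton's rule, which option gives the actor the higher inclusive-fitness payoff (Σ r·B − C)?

Option 1: r to a full niece or nephew = 0.25.
Option 1: r to a first cousin = 0.125.
Option 1: Σ r·B − C = (1·0.25·0.197 + 3·0.125·0.402) − 0.5 = -0.3.
Option 2: r to a half first cousin = 0.0625.
Option 2: r to a full niece or nephew = 0.25.
Option 2: Σ r·B − C = (4·0.0625·0.529 + 3·0.25·0.118) − 0.35 = -0.12925.
Option 2 has the higher net inclusive-fitness payoff.

Option 2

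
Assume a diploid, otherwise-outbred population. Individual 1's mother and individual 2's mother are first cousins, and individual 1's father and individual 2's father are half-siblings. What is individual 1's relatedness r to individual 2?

With two independent routes of shared ancestry, r is the sum of the two contributions.
Individual 1 and individual 2 are related in two ways: second cousins through their mothers (r = 1/32) and half first cousins through their fathers (r = 1/16).
r = 1/32 + 1/16 = 0.09375.

0.09375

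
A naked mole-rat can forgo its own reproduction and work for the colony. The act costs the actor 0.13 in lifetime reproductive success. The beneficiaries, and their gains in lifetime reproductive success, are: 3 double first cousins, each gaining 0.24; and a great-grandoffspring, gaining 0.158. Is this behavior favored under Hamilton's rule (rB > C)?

Hamilton's rule: the trait is favored when the sum of r·B over every recipient exceeds the actor's cost C.
r to a double first cousin = 0.25 (double first cousins share both grandparent pairs — four paths of length 4: r = 4·(1/2)^4 = 1/4).
r to a great-grandoffspring = 1/8 (three parent–offspring links: r = (1/2)^3 = 1/8).
Summing one r·B term per recipient: 3·0.25·0.24 + 1·0.125·0.158 = 0.19975.
0.19975 > 0.13: the indirect benefit exceeds the cost.

Yes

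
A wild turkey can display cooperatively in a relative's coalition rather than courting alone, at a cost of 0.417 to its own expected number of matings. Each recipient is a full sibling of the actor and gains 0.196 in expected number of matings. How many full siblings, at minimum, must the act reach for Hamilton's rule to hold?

r to a full sibling = 1/2 (full sibs share both parents — two paths of length 2: r = 2·(1/2)^2 = 1/2).
Hamilton's rule: n·r·B > C  ⇒  n > C/(r·B) = 0.417/(0.5·0.196) = 4.255.
The smallest integer exceeding 4.255 is 5.

5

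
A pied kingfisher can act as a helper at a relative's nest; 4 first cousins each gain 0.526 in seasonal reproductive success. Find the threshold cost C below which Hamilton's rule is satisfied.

0.263

r to a first cousin = 1/8 (first cousins share one grandparent pair — two paths of length 4: r = 2·(1/2)^4 = 1/8).
Hamilton's rule: n·r·B > C, so the trait is favored while C < n·r·B = 4·0.125·0.526 = 0.263.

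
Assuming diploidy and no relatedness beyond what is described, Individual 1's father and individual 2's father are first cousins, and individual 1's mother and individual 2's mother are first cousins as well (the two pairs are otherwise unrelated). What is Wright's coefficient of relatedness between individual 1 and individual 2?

0.0625

With two independent routes of shared ancestry, r is the sum of the two contributions.
Individual 1 and individual 2 are related in two ways: second cousins through their fathers (r = 1/32) and second cousins through their mothers (r = 1/32).
r = 1/32 + 1/32 = 1/16 = 0.0625.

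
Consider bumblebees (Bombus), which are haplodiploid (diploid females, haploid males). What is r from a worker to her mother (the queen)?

One meiotic link between diploid queen and diploid daughter: r = 1/2.

0.5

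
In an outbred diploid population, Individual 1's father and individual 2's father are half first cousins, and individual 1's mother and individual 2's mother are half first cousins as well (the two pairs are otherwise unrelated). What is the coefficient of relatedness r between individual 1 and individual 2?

0.03125

Independent pedigree routes through distinct common ancestors add.
Individual 1 and individual 2 are related in two ways: half second cousins through their fathers (r = 1/64) and half second cousins through their mothers (r = 1/64).
r = 1/64 + 1/64 = 1/32 = 0.03125.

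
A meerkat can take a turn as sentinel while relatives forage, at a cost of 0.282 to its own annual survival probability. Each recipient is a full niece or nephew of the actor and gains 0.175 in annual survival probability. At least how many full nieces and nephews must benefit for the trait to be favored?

7

r to a full niece or nephew = 1/4 (full aunt/uncle↔niece/nephew: two paths of length 3 through the shared grandparent pair: r = 2·(1/2)^3 = 1/4).
Hamilton's rule: n·r·B > C  ⇒  n > C/(r·B) = 0.282/(0.25·0.175) = 6.446.
The smallest integer exceeding 6.446 is 7.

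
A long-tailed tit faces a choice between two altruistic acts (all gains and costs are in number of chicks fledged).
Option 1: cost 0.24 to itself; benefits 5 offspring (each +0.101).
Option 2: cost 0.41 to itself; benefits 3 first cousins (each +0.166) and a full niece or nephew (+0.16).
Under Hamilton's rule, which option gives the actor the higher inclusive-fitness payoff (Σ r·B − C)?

Option 1: r to an offspring = 0.5.
Option 1: Σ r·B − C = (5·0.5·0.101) − 0.24 = 0.0125.
Option 2: r to a first cousin = 0.125.
Option 2: r to a full niece or nephew = 0.25.
Option 2: Σ r·B − C = (3·0.125·0.166 + 1·0.25·0.16) − 0.41 = -0.30775.
Option 1 has the higher net inclusive-fitness payoff.

Option 1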